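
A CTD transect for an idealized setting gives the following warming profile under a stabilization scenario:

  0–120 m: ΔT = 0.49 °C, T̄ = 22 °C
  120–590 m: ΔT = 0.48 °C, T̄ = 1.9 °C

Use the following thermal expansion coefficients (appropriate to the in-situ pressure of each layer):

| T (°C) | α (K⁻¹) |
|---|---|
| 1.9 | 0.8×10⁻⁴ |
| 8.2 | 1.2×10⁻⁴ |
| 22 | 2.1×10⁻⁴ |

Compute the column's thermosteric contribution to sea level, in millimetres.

30.4 mm

Layer 1 at 22 °C → α = 2.1×10⁻⁴ K⁻¹
Layer 2 at 1.9 °C → α = 0.8×10⁻⁴ K⁻¹
Layer 1: 2.1×10⁻⁴ × 0.49 × 120 = 0.012348 m
120–590 m: 0.8×10⁻⁴ × 0.48 × 470 = 0.018048 m
Δh = 0.012348 + 0.018048 = 0.030396 m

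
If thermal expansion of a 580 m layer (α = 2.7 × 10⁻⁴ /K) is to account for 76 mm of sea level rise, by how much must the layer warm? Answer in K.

about 0.485 K

ΔT = Δh/(αH) = 0.076 / (2.7×10⁻⁴ × 580) ≈ 0.4853 K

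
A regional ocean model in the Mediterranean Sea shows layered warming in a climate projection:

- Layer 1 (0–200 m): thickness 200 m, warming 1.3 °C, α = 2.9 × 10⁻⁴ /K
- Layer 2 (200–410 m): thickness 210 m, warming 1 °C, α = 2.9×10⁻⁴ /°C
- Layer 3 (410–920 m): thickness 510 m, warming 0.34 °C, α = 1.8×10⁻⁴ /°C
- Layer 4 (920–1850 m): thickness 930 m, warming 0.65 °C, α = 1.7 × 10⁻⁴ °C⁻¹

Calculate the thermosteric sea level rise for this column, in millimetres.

2.9×10⁻⁴ × 200 × 1.3 = 0.07540 m
Layer 2: 1 × 210 × 2.9×10⁻⁴ = 0.06090 m
410–920 m: 0.34 × 1.8×10⁻⁴ × 510 = 0.031212 m
1.7×10⁻⁴ × 930 × 0.65 = 0.102765 m
Δh = 0.07540 + 0.06090 + 0.031212 + 0.102765 = 0.270277 m ≈ 270 mm

270 mm of thermosteric rise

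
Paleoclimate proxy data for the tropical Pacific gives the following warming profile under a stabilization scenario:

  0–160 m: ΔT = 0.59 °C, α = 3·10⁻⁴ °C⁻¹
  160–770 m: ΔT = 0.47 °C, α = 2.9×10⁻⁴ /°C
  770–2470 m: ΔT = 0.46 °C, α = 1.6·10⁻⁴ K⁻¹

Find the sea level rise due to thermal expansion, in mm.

237 mm

0.59 × 160 × 3×10⁻⁴ = 0.02832 m
160–770 m: 610 × 2.9×10⁻⁴ × 0.47 = 0.083143 m
Layer 3: 0.46 × 1700 × 1.6×10⁻⁴ = 0.12512 m
Δh = 0.02832 + 0.083143 + 0.12512 = 0.236583 m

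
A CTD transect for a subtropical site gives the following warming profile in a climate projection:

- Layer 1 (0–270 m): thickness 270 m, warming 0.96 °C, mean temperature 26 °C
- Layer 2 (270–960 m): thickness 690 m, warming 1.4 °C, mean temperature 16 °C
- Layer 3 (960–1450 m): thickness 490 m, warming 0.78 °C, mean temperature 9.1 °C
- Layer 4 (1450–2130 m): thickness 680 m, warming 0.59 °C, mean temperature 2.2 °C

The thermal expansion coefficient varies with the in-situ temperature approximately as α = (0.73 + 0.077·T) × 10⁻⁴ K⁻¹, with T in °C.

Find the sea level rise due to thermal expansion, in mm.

about 351 mm

Layer 1: α = (0.73 + 0.077×26)×10⁻⁴ = 2.732×10⁻⁴ K⁻¹
Layer 2: α = (0.73 + 0.077×16)×10⁻⁴ = 1.962×10⁻⁴ K⁻¹
Layer 3: α = (0.73 + 0.077×9.1)×10⁻⁴ = 1.4307×10⁻⁴ K⁻¹
Layer 4: α = (0.73 + 0.077×2.2)×10⁻⁴ = 0.8994×10⁻⁴ K⁻¹
270 × 2.732×10⁻⁴ × 0.96 = 0.07081344 m
270–960 m: 1.962×10⁻⁴ × 690 × 1.4 = 0.1895292 m
960–1450 m: 0.78 × 1.4307×10⁻⁴ × 490 = 0.054681354 m
Layer 4: 0.8994×10⁻⁴ × 0.59 × 680 = 0.036083928 m
Δh = 0.07081344 + 0.1895292 + 0.054681354 + 0.036083928 = 0.351107922 m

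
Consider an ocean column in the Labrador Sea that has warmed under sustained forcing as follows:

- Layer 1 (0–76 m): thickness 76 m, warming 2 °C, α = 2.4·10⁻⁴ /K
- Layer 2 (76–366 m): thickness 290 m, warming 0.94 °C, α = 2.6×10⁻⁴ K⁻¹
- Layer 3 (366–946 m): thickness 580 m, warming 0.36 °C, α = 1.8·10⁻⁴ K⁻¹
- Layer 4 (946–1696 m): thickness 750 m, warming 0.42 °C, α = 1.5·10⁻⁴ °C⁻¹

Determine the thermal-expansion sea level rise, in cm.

Δh = 19 cm

2 × 76 × 2.4×10⁻⁴ = 0.03648 m
Layer 2: 2.6×10⁻⁴ × 0.94 × 290 = 0.070876 m
Layer 3: 0.36 × 580 × 1.8×10⁻⁴ = 0.037584 m
Layer 4: 1.5×10⁻⁴ × 0.42 × 750 = 0.04725 m
Δh = 0.03648 + 0.070876 + 0.037584 + 0.04725 = 0.19219 m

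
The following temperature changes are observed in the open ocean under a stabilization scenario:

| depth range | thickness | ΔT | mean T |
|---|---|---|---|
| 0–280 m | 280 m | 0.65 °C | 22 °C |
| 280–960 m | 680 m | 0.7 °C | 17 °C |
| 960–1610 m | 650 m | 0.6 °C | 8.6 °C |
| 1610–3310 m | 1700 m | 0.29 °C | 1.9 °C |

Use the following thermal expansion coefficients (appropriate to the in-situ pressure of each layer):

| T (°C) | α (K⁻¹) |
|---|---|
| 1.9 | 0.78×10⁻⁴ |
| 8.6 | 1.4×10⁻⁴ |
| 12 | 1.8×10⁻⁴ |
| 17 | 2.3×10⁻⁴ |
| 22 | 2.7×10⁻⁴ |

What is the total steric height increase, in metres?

0.252 m of thermosteric rise

Layer 1 at 22 °C → α = 2.7×10⁻⁴ K⁻¹
Layer 2 at 17 °C → α = 2.3×10⁻⁴ K⁻¹
Layer 3 at 8.6 °C → α = 1.4×10⁻⁴ K⁻¹
Layer 4 at 1.9 °C → α = 0.78×10⁻⁴ K⁻¹
0–280 m: 2.7×10⁻⁴ × 0.65 × 280 = 0.04914 m
280–960 m: 2.3×10⁻⁴ × 0.7 × 680 = 0.10948 m
Layer 3: 650 × 0.6 × 1.4×10⁻⁴ = 0.05460 m
0.29 × 0.78×10⁻⁴ × 1700 = 0.038454 m
Δh = 0.04914 + 0.10948 + 0.05460 + 0.038454 = 0.251674 m ≈ 0.252 m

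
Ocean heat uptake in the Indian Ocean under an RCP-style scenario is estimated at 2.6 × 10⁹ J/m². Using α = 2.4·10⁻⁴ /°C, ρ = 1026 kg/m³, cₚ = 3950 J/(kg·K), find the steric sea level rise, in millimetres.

Δh = αQ/(ρcₚ) = 2.4×10⁻⁴ × 2.6×10⁹ / (1026 × 3950) ≈ 0.15397 m

Δh = 154 mm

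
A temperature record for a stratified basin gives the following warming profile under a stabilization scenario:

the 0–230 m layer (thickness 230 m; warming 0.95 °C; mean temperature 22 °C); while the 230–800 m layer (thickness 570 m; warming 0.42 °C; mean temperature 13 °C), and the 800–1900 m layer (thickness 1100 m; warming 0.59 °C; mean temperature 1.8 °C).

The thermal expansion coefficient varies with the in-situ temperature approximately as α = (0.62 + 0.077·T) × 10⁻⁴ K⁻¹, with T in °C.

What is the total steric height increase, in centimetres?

Layer 1: α = (0.62 + 0.077×22)×10⁻⁴ = 2.314×10⁻⁴ K⁻¹
Layer 2: α = (0.62 + 0.077×13)×10⁻⁴ = 1.621×10⁻⁴ K⁻¹
Layer 3: α = (0.62 + 0.077×1.8)×10⁻⁴ = 0.7586×10⁻⁴ K⁻¹
2.314×10⁻⁴ × 0.95 × 230 = 0.0505609 m
230–800 m: 570 × 0.42 × 1.621×10⁻⁴ = 0.03880674 m
0.59 × 1100 × 0.7586×10⁻⁴ = 0.04923314 m
Δh = 0.0505609 + 0.03880674 + 0.04923314 = 0.13860078 m

14 cm of thermosteric rise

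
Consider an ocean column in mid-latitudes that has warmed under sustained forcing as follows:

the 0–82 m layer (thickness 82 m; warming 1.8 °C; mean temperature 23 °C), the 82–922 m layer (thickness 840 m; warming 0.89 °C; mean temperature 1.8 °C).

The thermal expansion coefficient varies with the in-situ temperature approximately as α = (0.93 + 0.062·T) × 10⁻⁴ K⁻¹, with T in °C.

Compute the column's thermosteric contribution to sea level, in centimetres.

Layer 1: α = (0.93 + 0.062×23)×10⁻⁴ = 2.356×10⁻⁴ K⁻¹
Layer 2: α = (0.93 + 0.062×1.8)×10⁻⁴ = 1.0416×10⁻⁴ K⁻¹
0–82 m: 82 × 1.8 × 2.356×10⁻⁴ = 0.03477456 m
Layer 2: 0.89 × 1.0416×10⁻⁴ × 840 = 0.077870016 m
Δh = 0.03477456 + 0.077870016 = 0.112644576 m ≈ 11.3 cm

Δh = 11.3 cm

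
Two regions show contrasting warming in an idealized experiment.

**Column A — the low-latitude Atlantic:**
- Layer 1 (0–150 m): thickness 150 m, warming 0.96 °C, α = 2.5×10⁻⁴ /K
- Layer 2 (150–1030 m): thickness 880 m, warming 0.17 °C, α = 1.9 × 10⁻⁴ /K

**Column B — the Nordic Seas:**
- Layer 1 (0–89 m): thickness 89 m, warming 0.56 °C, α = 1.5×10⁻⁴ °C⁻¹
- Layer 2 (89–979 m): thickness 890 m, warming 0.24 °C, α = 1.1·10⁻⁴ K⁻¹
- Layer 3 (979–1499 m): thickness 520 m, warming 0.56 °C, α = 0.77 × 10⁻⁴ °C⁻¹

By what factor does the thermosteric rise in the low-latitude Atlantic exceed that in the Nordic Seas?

≈ 1.21×

A Layer 1: 0.96 × 2.5×10⁻⁴ × 150 = 0.03600 m
A Layer 2: 0.17 × 880 × 1.9×10⁻⁴ = 0.028424 m
A total: 0.064424 m
B 0–89 m: 89 × 0.56 × 1.5×10⁻⁴ = 0.007476 m
B 0.24 × 890 × 1.1×10⁻⁴ = 0.023496 m
B 979–1499 m: 0.56 × 520 × 0.77×10⁻⁴ = 0.0224224 m
B total: 0.0533944 m
Ratio: 0.064424 / 0.0533944 ≈ 1.207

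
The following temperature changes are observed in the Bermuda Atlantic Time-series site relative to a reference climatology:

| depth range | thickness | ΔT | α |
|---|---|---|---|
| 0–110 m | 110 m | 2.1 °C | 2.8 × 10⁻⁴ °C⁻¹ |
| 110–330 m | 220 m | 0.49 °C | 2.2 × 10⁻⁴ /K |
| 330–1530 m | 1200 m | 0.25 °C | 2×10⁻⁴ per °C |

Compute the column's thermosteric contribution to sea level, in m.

Layer 1: 110 × 2.1 × 2.8×10⁻⁴ = 0.06468 m
110–330 m: 2.2×10⁻⁴ × 0.49 × 220 = 0.023716 m
Layer 3: 1200 × 2×10⁻⁴ × 0.25 = 0.06000 m
Δh = 0.06468 + 0.023716 + 0.06000 = 0.148396 m

0.148 m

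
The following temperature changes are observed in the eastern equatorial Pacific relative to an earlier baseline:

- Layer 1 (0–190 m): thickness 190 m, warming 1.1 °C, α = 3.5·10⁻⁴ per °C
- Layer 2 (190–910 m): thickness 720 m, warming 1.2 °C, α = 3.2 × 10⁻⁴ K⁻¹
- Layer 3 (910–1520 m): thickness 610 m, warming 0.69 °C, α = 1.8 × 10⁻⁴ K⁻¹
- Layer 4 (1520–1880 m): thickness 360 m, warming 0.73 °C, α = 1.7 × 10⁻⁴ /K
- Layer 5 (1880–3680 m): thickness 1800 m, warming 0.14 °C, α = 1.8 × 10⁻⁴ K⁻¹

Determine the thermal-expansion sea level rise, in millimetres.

0–190 m: 190 × 1.1 × 3.5×10⁻⁴ = 0.07315 m
1.2 × 3.2×10⁻⁴ × 720 = 0.27648 m
Layer 3: 1.8×10⁻⁴ × 0.69 × 610 = 0.075762 m
1520–1880 m: 360 × 1.7×10⁻⁴ × 0.73 = 0.044676 m
1880–3680 m: 1800 × 0.14 × 1.8×10⁻⁴ = 0.04536 m
Δh = 0.07315 + 0.27648 + 0.075762 + 0.044676 + 0.04536 = 0.515428 m ≈ 515 mm

Δh = 515 mm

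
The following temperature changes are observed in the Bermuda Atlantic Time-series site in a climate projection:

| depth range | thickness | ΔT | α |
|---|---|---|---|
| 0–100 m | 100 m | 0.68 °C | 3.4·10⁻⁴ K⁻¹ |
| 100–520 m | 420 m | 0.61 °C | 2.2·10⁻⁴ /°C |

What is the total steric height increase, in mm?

Δh ≈ 79.5 mm

Layer 1: 100 × 0.68 × 3.4×10⁻⁴ = 0.02312 m
Layer 2: 2.2×10⁻⁴ × 0.61 × 420 = 0.056364 m
Δh = 0.02312 + 0.056364 = 0.079484 m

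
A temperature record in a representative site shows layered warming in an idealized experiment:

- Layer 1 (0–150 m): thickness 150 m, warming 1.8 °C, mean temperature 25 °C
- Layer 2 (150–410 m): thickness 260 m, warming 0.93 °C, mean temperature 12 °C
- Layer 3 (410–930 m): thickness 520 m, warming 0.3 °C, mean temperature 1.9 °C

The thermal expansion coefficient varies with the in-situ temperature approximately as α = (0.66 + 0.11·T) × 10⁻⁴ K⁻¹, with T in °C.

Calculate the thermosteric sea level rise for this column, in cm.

Layer 1: α = (0.66 + 0.11×25)×10⁻⁴ = 3.41×10⁻⁴ K⁻¹
Layer 2: α = (0.66 + 0.11×12)×10⁻⁴ = 1.98×10⁻⁴ K⁻¹
Layer 3: α = (0.66 + 0.11×1.9)×10⁻⁴ = 0.869×10⁻⁴ K⁻¹
3.41×10⁻⁴ × 1.8 × 150 = 0.09207 m
Layer 2: 260 × 1.98×10⁻⁴ × 0.93 = 0.0478764 m
0.869×10⁻⁴ × 520 × 0.3 = 0.0135564 m
Δh = 0.09207 + 0.0478764 + 0.0135564 = 0.1535028 m

15.4 cm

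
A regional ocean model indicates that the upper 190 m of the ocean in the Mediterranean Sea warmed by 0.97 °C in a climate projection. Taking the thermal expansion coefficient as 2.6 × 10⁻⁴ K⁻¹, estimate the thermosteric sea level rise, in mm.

Δh = αΔT·H = 2.6×10⁻⁴ × 0.97 × 190 = 0.047918 m

48 mm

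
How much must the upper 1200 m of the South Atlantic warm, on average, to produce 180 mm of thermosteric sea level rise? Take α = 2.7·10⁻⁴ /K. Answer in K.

ΔT = Δh/(αH) = 0.18 / (2.7×10⁻⁴ × 1200) ≈ 0.5556 K

ΔT ≈ 0.556 K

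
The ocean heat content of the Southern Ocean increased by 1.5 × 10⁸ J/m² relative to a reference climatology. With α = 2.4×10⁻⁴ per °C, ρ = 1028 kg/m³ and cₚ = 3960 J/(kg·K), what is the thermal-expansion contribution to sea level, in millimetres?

Δh = αQ/(ρcₚ) = 2.4×10⁻⁴ × 1.5×10⁸ / (1028 × 3960) ≈ 0.0088433 m

Δh ≈ 8.8 mm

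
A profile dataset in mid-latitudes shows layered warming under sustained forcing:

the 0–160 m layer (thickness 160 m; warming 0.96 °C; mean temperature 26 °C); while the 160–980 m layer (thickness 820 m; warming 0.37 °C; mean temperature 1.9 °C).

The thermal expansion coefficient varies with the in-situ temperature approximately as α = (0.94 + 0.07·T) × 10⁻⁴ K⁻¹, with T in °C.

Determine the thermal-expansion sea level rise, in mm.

Layer 1: α = (0.94 + 0.07×26)×10⁻⁴ = 2.76×10⁻⁴ K⁻¹
Layer 2: α = (0.94 + 0.07×1.9)×10⁻⁴ = 1.073×10⁻⁴ K⁻¹
0–160 m: 160 × 2.76×10⁻⁴ × 0.96 = 0.0423936 m
Layer 2: 0.37 × 1.073×10⁻⁴ × 820 = 0.03255482 m
Δh = 0.0423936 + 0.03255482 = 0.07494842 m

Δh = 75 mm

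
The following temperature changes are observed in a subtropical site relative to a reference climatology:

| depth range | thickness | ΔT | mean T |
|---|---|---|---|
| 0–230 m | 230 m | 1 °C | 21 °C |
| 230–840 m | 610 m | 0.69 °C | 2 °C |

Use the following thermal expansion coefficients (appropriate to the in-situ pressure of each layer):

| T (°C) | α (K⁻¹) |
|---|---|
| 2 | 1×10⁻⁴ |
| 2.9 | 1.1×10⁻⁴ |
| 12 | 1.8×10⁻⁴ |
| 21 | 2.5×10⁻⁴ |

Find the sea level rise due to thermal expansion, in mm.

Layer 1 at 21 °C → α = 2.5×10⁻⁴ K⁻¹
Layer 2 at 2 °C → α = 1×10⁻⁴ K⁻¹
0–230 m: 1 × 2.5×10⁻⁴ × 230 = 0.05750 m
230–840 m: 610 × 0.69 × 1×10⁻⁴ = 0.04209 m
Δh = 0.05750 + 0.04209 = 0.09959 m ≈ 100 mm

100 mm of thermosteric rise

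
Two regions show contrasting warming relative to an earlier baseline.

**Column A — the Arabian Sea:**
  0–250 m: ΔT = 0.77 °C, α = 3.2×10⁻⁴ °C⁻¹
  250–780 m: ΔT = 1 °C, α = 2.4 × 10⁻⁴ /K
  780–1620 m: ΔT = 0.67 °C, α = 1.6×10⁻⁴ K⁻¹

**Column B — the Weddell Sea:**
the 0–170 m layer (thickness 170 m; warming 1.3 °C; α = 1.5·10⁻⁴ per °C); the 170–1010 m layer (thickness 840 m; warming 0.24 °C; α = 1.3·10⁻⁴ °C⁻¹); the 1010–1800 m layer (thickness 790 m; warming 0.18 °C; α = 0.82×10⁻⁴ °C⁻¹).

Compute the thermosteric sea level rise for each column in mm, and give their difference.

Δh_A ≈ 279 mm, Δh_B ≈ 71.0 mm; difference ≈ 208 mm

A Layer 1: 3.2×10⁻⁴ × 0.77 × 250 = 0.06160 m
A 1 × 2.4×10⁻⁴ × 530 = 0.12720 m
A Layer 3: 0.67 × 840 × 1.6×10⁻⁴ = 0.090048 m
A total: 0.278848 m
B Layer 1: 170 × 1.3 × 1.5×10⁻⁴ = 0.03315 m
B Layer 2: 840 × 0.24 × 1.3×10⁻⁴ = 0.026208 m
B 1010–1800 m: 0.82×10⁻⁴ × 790 × 0.18 = 0.0116604 m
B total: 0.0710184 m
Difference: 0.278848 − 0.0710184 = 0.2078296 m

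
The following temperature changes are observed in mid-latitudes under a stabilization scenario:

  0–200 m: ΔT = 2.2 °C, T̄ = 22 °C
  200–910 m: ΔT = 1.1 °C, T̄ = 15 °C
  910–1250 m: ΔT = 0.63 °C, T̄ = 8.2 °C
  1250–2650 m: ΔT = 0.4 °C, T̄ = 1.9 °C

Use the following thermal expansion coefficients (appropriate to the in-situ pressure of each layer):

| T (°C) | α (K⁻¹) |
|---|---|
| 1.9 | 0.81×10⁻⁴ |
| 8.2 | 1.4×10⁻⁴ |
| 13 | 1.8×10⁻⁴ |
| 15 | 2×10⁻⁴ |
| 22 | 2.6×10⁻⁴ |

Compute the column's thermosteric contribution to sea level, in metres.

Δh = 0.35 m

Layer 1 at 22 °C → α = 2.6×10⁻⁴ K⁻¹
Layer 2 at 15 °C → α = 2×10⁻⁴ K⁻¹
Layer 3 at 8.2 °C → α = 1.4×10⁻⁴ K⁻¹
Layer 4 at 1.9 °C → α = 0.81×10⁻⁴ K⁻¹
0–200 m: 2.2 × 200 × 2.6×10⁻⁴ = 0.11440 m
Layer 2: 710 × 2×10⁻⁴ × 1.1 = 0.15620 m
Layer 3: 1.4×10⁻⁴ × 0.63 × 340 = 0.029988 m
0.4 × 0.81×10⁻⁴ × 1400 = 0.04536 m
Δh = 0.11440 + 0.15620 + 0.029988 + 0.04536 = 0.345948 m ≈ 0.35 m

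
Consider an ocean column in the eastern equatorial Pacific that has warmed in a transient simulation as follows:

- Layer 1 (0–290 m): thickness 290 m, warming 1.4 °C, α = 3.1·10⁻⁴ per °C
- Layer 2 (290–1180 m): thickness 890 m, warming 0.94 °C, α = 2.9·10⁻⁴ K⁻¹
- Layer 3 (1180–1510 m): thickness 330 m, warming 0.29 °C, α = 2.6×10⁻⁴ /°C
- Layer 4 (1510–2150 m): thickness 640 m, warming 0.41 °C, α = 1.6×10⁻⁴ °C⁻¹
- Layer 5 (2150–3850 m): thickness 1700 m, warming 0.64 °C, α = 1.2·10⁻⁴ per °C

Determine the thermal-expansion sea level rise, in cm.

56.6 cm

3.1×10⁻⁴ × 290 × 1.4 = 0.12586 m
Layer 2: 890 × 0.94 × 2.9×10⁻⁴ = 0.242614 m
1180–1510 m: 330 × 2.6×10⁻⁴ × 0.29 = 0.024882 m
Layer 4: 640 × 0.41 × 1.6×10⁻⁴ = 0.041984 m
Layer 5: 0.64 × 1.2×10⁻⁴ × 1700 = 0.13056 m
Δh = 0.12586 + 0.242614 + 0.024882 + 0.041984 + 0.13056 = 0.56590 m ≈ 56.6 cm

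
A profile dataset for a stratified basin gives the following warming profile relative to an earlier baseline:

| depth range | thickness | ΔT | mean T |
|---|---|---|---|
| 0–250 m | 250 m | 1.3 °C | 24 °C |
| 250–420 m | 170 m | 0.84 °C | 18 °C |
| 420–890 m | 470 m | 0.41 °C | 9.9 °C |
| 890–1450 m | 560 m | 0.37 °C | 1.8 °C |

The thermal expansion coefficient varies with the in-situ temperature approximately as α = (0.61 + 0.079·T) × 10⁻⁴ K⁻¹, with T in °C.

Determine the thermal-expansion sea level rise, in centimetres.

about 15 cm

Layer 1: α = (0.61 + 0.079×24)×10⁻⁴ = 2.506×10⁻⁴ K⁻¹
Layer 2: α = (0.61 + 0.079×18)×10⁻⁴ = 2.032×10⁻⁴ K⁻¹
Layer 3: α = (0.61 + 0.079×9.9)×10⁻⁴ = 1.3921×10⁻⁴ K⁻¹
Layer 4: α = (0.61 + 0.079×1.8)×10⁻⁴ = 0.7522×10⁻⁴ K⁻¹
Layer 1: 1.3 × 2.506×10⁻⁴ × 250 = 0.081445 m
250–420 m: 170 × 0.84 × 2.032×10⁻⁴ = 0.02901696 m
420–890 m: 1.3921×10⁻⁴ × 470 × 0.41 = 0.026825767 m
0.37 × 560 × 0.7522×10⁻⁴ = 0.015585584 m
Δh = 0.081445 + 0.02901696 + 0.026825767 + 0.015585584 = 0.152873311 m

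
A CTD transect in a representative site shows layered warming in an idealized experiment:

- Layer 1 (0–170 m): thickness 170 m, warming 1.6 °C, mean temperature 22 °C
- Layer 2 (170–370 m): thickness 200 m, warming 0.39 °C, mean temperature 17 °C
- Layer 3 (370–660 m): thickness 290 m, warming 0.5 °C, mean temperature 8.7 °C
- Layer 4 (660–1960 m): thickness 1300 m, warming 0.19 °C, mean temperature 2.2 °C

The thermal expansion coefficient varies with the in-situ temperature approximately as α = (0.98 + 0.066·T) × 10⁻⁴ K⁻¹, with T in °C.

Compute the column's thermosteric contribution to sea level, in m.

Layer 1: α = (0.98 + 0.066×22)×10⁻⁴ = 2.432×10⁻⁴ K⁻¹
Layer 2: α = (0.98 + 0.066×17)×10⁻⁴ = 2.102×10⁻⁴ K⁻¹
Layer 3: α = (0.98 + 0.066×8.7)×10⁻⁴ = 1.5542×10⁻⁴ K⁻¹
Layer 4: α = (0.98 + 0.066×2.2)×10⁻⁴ = 1.1252×10⁻⁴ K⁻¹
170 × 2.432×10⁻⁴ × 1.6 = 0.0661504 m
2.102×10⁻⁴ × 0.39 × 200 = 0.0163956 m
370–660 m: 1.5542×10⁻⁴ × 290 × 0.5 = 0.0225359 m
1.1252×10⁻⁴ × 0.19 × 1300 = 0.02779244 m
Δh = 0.0661504 + 0.0163956 + 0.0225359 + 0.02779244 = 0.13287434 m ≈ 0.133 m

Δh = 0.133 m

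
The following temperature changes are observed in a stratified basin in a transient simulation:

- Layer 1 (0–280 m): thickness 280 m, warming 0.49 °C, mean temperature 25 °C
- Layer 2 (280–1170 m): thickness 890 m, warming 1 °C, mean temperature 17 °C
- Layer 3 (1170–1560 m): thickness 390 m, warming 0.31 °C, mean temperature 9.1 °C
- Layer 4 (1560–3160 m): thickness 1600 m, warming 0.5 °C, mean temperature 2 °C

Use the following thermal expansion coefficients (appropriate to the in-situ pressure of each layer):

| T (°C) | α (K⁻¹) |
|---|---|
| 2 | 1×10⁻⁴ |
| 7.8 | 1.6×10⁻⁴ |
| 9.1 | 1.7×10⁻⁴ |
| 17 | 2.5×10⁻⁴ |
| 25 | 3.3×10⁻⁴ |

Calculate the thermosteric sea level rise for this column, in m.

0.37 m of thermosteric rise

Layer 1 at 25 °C → α = 3.3×10⁻⁴ K⁻¹
Layer 2 at 17 °C → α = 2.5×10⁻⁴ K⁻¹
Layer 3 at 9.1 °C → α = 1.7×10⁻⁴ K⁻¹
Layer 4 at 2 °C → α = 1×10⁻⁴ K⁻¹
0–280 m: 0.49 × 3.3×10⁻⁴ × 280 = 0.045276 m
890 × 1 × 2.5×10⁻⁴ = 0.22250 m
1170–1560 m: 1.7×10⁻⁴ × 0.31 × 390 = 0.020553 m
1600 × 1×10⁻⁴ × 0.5 = 0.08000 m
Δh = 0.045276 + 0.22250 + 0.020553 + 0.08000 = 0.368329 m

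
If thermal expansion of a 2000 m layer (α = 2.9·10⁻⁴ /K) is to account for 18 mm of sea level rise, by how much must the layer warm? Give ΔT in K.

0.031 K

ΔT = Δh/(αH) = 0.018 / (2.9×10⁻⁴ × 2000) ≈ 0.03103 K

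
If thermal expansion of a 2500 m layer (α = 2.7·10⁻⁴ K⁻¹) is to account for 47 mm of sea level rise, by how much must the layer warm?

ΔT = Δh/(αH) = 0.047 / (2.7×10⁻⁴ × 2500) ≈ 0.06963 K

0.0696 K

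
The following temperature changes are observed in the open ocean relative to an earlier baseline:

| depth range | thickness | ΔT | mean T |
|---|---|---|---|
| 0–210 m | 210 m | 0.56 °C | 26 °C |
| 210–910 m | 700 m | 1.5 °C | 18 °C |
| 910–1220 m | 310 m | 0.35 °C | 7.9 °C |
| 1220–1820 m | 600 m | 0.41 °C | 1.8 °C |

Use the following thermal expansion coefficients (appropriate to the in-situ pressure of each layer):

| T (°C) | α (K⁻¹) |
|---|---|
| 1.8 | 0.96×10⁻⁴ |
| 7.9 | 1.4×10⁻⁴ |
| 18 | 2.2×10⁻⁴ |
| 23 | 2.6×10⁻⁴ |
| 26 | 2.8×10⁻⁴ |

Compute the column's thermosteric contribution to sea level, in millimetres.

Layer 1 at 26 °C → α = 2.8×10⁻⁴ K⁻¹
Layer 2 at 18 °C → α = 2.2×10⁻⁴ K⁻¹
Layer 3 at 7.9 °C → α = 1.4×10⁻⁴ K⁻¹
Layer 4 at 1.8 °C → α = 0.96×10⁻⁴ K⁻¹
0–210 m: 210 × 0.56 × 2.8×10⁻⁴ = 0.032928 m
700 × 1.5 × 2.2×10⁻⁴ = 0.23100 m
310 × 0.35 × 1.4×10⁻⁴ = 0.01519 m
Layer 4: 0.41 × 0.96×10⁻⁴ × 600 = 0.023616 m
Δh = 0.032928 + 0.23100 + 0.01519 + 0.023616 = 0.302734 m

Δh = 303 mm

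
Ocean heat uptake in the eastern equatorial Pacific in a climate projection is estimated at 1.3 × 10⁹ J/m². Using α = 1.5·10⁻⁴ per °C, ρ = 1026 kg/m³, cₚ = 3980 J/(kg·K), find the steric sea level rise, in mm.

Δh = αQ/(ρcₚ) = 1.5×10⁻⁴ × 1.3×10⁹ / (1026 × 3980) ≈ 0.047753 m

47.8 mm of thermosteric rise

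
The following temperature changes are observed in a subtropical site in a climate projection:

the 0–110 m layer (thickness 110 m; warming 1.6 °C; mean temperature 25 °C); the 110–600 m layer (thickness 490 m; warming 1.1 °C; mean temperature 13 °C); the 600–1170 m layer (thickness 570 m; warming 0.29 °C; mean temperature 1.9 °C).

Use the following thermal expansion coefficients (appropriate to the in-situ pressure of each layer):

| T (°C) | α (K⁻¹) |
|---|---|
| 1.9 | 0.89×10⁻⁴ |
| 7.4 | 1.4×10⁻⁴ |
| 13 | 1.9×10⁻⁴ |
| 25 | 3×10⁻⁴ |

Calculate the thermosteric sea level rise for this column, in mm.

Layer 1 at 25 °C → α = 3×10⁻⁴ K⁻¹
Layer 2 at 13 °C → α = 1.9×10⁻⁴ K⁻¹
Layer 3 at 1.9 °C → α = 0.89×10⁻⁴ K⁻¹
0–110 m: 1.6 × 110 × 3×10⁻⁴ = 0.05280 m
110–600 m: 1.9×10⁻⁴ × 1.1 × 490 = 0.10241 m
Layer 3: 570 × 0.89×10⁻⁴ × 0.29 = 0.0147117 m
Δh = 0.05280 + 0.10241 + 0.0147117 = 0.1699217 m

170 mm of thermosteric rise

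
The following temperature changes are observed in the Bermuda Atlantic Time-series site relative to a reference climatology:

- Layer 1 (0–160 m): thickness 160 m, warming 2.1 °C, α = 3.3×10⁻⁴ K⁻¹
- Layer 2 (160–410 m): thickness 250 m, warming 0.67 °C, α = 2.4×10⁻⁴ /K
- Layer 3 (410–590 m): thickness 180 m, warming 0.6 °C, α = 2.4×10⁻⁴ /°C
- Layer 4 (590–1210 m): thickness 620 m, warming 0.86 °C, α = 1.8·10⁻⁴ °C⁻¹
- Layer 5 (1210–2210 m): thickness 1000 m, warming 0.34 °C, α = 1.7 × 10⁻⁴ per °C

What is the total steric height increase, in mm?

0–160 m: 2.1 × 3.3×10⁻⁴ × 160 = 0.11088 m
160–410 m: 2.4×10⁻⁴ × 250 × 0.67 = 0.04020 m
Layer 3: 2.4×10⁻⁴ × 0.6 × 180 = 0.02592 m
590–1210 m: 1.8×10⁻⁴ × 620 × 0.86 = 0.095976 m
1000 × 1.7×10⁻⁴ × 0.34 = 0.05780 m
Δh = 0.11088 + 0.04020 + 0.02592 + 0.095976 + 0.05780 = 0.330776 m

330 mm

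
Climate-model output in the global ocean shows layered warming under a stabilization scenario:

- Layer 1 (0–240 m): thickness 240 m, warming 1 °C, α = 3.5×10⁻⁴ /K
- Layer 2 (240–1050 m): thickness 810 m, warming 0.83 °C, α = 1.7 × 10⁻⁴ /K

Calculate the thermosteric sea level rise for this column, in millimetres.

0–240 m: 240 × 1 × 3.5×10⁻⁴ = 0.08400 m
240–1050 m: 810 × 0.83 × 1.7×10⁻⁴ = 0.114291 m
Δh = 0.08400 + 0.114291 = 0.198291 m ≈ 198 mm

Δh ≈ 198 mm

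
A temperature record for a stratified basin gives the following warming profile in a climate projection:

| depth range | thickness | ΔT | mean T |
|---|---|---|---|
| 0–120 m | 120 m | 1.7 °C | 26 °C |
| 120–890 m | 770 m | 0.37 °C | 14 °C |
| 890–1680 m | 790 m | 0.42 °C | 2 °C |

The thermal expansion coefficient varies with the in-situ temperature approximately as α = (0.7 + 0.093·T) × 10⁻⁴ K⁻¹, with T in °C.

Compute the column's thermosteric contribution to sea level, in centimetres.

Layer 1: α = (0.7 + 0.093×26)×10⁻⁴ = 3.118×10⁻⁴ K⁻¹
Layer 2: α = (0.7 + 0.093×14)×10⁻⁴ = 2.002×10⁻⁴ K⁻¹
Layer 3: α = (0.7 + 0.093×2)×10⁻⁴ = 0.886×10⁻⁴ K⁻¹
Layer 1: 3.118×10⁻⁴ × 1.7 × 120 = 0.0636072 m
120–890 m: 2.002×10⁻⁴ × 770 × 0.37 = 0.05703698 m
790 × 0.886×10⁻⁴ × 0.42 = 0.02939748 m
Δh = 0.0636072 + 0.05703698 + 0.02939748 = 0.15004166 m ≈ 15.0 cm

about 15.0 cm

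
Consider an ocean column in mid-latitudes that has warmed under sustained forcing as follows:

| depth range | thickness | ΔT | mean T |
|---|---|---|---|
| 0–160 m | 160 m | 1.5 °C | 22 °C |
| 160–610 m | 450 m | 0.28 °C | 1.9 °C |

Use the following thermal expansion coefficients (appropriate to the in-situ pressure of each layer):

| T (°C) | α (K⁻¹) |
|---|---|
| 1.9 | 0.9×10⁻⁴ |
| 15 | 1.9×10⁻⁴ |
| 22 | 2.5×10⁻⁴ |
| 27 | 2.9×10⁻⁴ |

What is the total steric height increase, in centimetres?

Δh = 7.1 cm

Layer 1 at 22 °C → α = 2.5×10⁻⁴ K⁻¹
Layer 2 at 1.9 °C → α = 0.9×10⁻⁴ K⁻¹
0–160 m: 2.5×10⁻⁴ × 160 × 1.5 = 0.06000 m
160–610 m: 450 × 0.28 × 0.9×10⁻⁴ = 0.01134 m
Δh = 0.06000 + 0.01134 = 0.07134 m ≈ 7.1 cm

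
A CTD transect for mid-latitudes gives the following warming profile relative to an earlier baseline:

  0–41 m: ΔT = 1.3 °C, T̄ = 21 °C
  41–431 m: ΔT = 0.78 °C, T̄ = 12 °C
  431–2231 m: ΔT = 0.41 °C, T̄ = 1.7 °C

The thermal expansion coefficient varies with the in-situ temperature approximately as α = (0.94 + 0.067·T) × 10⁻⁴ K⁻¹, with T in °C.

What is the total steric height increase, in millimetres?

Layer 1: α = (0.94 + 0.067×21)×10⁻⁴ = 2.347×10⁻⁴ K⁻¹
Layer 2: α = (0.94 + 0.067×12)×10⁻⁴ = 1.744×10⁻⁴ K⁻¹
Layer 3: α = (0.94 + 0.067×1.7)×10⁻⁴ = 1.0539×10⁻⁴ K⁻¹
0–41 m: 1.3 × 2.347×10⁻⁴ × 41 = 0.01250951 m
390 × 0.78 × 1.744×10⁻⁴ = 0.05305248 m
1800 × 1.0539×10⁻⁴ × 0.41 = 0.07777782 m
Δh = 0.01250951 + 0.05305248 + 0.07777782 = 0.14333981 m ≈ 143 mm

Δh = 143 mm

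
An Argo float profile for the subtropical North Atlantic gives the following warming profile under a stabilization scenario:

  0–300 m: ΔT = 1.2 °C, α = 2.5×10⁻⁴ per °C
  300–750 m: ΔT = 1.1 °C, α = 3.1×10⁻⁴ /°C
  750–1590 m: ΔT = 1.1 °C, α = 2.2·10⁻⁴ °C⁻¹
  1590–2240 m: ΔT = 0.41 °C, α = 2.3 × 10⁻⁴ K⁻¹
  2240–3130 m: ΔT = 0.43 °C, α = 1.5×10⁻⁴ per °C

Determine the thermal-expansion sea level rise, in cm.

57 cm

0–300 m: 2.5×10⁻⁴ × 1.2 × 300 = 0.09000 m
300–750 m: 1.1 × 3.1×10⁻⁴ × 450 = 0.15345 m
Layer 3: 2.2×10⁻⁴ × 1.1 × 840 = 0.20328 m
2.3×10⁻⁴ × 650 × 0.41 = 0.061295 m
Layer 5: 0.43 × 1.5×10⁻⁴ × 890 = 0.057405 m
Δh = 0.09000 + 0.15345 + 0.20328 + 0.061295 + 0.057405 = 0.56543 m ≈ 57 cm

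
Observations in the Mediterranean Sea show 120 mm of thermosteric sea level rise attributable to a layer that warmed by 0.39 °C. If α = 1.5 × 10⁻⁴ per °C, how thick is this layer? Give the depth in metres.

about 2050 m

H = Δh/(αΔT) = 0.12 / (1.5×10⁻⁴ × 0.39) ≈ 2051 m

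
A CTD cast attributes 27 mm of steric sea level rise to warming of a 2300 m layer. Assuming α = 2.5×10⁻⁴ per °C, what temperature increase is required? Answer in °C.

ΔT ≈ 0.0470 °C

ΔT = Δh/(αH) = 0.027 / (2.5×10⁻⁴ × 2300) ≈ 0.04696 °C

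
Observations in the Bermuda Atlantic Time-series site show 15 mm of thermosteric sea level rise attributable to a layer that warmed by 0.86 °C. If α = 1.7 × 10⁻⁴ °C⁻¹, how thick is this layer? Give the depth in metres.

103 m

H = Δh/(αΔT) = 0.015 / (1.7×10⁻⁴ × 0.86) ≈ 102.6 m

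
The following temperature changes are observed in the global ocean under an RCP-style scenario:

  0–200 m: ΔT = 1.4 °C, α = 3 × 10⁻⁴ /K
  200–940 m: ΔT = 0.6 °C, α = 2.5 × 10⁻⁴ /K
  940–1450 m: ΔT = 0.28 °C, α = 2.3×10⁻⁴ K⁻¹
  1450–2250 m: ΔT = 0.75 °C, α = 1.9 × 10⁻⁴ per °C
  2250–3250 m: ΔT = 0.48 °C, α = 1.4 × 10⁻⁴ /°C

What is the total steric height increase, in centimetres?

Δh ≈ 41 cm

Layer 1: 1.4 × 200 × 3×10⁻⁴ = 0.08400 m
200–940 m: 740 × 2.5×10⁻⁴ × 0.6 = 0.11100 m
940–1450 m: 0.28 × 510 × 2.3×10⁻⁴ = 0.032844 m
0.75 × 1.9×10⁻⁴ × 800 = 0.11400 m
2250–3250 m: 1.4×10⁻⁴ × 0.48 × 1000 = 0.06720 m
Δh = 0.08400 + 0.11100 + 0.032844 + 0.11400 + 0.06720 = 0.409044 m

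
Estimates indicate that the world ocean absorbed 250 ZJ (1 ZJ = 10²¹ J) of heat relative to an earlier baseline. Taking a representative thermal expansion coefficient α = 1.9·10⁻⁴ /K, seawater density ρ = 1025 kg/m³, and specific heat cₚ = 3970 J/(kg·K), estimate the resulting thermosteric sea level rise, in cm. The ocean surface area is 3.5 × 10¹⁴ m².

3.34 cm

Per unit area: Q = 250×10²¹ / (3.5×10¹⁴) ≈ 7.143×10⁸ J/m²
Δh = αQ/(ρcₚ) = 1.9×10⁻⁴ × 7.143×10⁸ / (1025 × 3970) ≈ 0.033352 m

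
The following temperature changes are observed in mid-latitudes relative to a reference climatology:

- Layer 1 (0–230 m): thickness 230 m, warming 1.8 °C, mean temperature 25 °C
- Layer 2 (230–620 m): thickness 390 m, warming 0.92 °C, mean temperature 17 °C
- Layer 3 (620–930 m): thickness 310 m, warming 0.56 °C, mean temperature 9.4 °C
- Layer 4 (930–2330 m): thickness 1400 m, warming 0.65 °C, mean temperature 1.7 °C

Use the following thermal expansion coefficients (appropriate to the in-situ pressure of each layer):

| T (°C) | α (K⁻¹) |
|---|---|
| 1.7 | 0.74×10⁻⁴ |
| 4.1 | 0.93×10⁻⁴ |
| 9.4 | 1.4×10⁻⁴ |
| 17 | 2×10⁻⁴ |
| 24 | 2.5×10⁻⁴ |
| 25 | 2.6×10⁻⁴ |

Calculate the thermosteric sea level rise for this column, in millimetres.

Layer 1 at 25 °C → α = 2.6×10⁻⁴ K⁻¹
Layer 2 at 17 °C → α = 2×10⁻⁴ K⁻¹
Layer 3 at 9.4 °C → α = 1.4×10⁻⁴ K⁻¹
Layer 4 at 1.7 °C → α = 0.74×10⁻⁴ K⁻¹
Layer 1: 230 × 1.8 × 2.6×10⁻⁴ = 0.10764 m
0.92 × 2×10⁻⁴ × 390 = 0.07176 m
Layer 3: 1.4×10⁻⁴ × 0.56 × 310 = 0.024304 m
Layer 4: 0.74×10⁻⁴ × 1400 × 0.65 = 0.06734 m
Δh = 0.10764 + 0.07176 + 0.024304 + 0.06734 = 0.271044 m

about 270 mm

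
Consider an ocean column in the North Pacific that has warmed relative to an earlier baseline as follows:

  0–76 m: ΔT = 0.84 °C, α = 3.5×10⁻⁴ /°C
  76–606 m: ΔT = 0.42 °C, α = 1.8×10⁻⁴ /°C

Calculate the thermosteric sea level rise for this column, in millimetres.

Layer 1: 3.5×10⁻⁴ × 0.84 × 76 = 0.022344 m
1.8×10⁻⁴ × 0.42 × 530 = 0.040068 m
Δh = 0.022344 + 0.040068 = 0.062412 m

Δh = 62.4 mm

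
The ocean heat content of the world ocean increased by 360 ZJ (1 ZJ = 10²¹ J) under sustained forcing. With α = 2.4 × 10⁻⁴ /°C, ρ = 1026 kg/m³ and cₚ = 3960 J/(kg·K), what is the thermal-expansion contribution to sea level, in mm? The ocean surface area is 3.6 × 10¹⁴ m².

Per unit area: Q = 360×10²¹ / (3.6×10¹⁴) = 1×10⁹ J/m²
Δh = αQ/(ρcₚ) = 2.4×10⁻⁴ × 1×10⁹ / (1026 × 3960) ≈ 0.05907 m

about 59.1 mm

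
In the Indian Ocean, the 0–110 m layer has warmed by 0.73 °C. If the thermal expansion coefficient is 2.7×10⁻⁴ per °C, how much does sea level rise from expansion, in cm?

Δh = αΔT·H = 2.7×10⁻⁴ × 0.73 × 110 = 0.021681 m

Δh ≈ 2.2 cm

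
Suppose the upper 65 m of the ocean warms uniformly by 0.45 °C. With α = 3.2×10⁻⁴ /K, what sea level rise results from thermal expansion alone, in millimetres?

Δh ≈ 9.36 mm

Δh = αΔT·H = 3.2×10⁻⁴ × 0.45 × 65 = 0.00936 m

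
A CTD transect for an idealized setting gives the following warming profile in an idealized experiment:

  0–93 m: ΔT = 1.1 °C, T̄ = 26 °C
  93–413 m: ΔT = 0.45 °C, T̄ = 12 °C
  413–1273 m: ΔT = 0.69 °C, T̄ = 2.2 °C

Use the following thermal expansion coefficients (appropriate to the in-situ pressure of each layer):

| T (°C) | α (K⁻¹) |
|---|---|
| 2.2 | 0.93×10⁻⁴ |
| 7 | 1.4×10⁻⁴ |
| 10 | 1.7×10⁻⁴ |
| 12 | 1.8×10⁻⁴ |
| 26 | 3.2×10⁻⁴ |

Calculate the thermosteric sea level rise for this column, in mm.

110 mm

Layer 1 at 26 °C → α = 3.2×10⁻⁴ K⁻¹
Layer 2 at 12 °C → α = 1.8×10⁻⁴ K⁻¹
Layer 3 at 2.2 °C → α = 0.93×10⁻⁴ K⁻¹
Layer 1: 93 × 3.2×10⁻⁴ × 1.1 = 0.032736 m
0.45 × 1.8×10⁻⁴ × 320 = 0.02592 m
0.93×10⁻⁴ × 860 × 0.69 = 0.0551862 m
Δh = 0.032736 + 0.02592 + 0.0551862 = 0.1138422 m ≈ 110 mm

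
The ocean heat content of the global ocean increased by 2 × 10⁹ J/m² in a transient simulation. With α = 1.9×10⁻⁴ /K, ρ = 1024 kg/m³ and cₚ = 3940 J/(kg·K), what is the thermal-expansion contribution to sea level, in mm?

94 mm

Δh = αQ/(ρcₚ) = 1.9×10⁻⁴ × 2×10⁹ / (1024 × 3940) ≈ 0.094186 m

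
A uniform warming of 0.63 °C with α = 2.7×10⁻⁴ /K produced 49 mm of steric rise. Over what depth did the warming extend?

H ≈ 290 m

H = Δh/(αΔT) = 0.049 / (2.7×10⁻⁴ × 0.63) ≈ 288.1 m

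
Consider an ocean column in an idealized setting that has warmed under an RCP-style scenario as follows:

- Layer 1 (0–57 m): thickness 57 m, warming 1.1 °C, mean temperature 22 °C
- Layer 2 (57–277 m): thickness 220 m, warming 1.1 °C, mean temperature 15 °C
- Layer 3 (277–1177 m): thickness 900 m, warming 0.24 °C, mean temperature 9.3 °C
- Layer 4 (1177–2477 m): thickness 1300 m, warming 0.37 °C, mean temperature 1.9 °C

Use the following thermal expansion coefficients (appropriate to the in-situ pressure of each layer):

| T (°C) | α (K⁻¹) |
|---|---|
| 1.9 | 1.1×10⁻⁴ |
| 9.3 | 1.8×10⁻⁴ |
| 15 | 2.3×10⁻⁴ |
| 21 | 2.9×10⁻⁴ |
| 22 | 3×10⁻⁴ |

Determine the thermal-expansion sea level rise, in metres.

about 0.166 m

Layer 1 at 22 °C → α = 3×10⁻⁴ K⁻¹
Layer 2 at 15 °C → α = 2.3×10⁻⁴ K⁻¹
Layer 3 at 9.3 °C → α = 1.8×10⁻⁴ K⁻¹
Layer 4 at 1.9 °C → α = 1.1×10⁻⁴ K⁻¹
0–57 m: 3×10⁻⁴ × 57 × 1.1 = 0.01881 m
57–277 m: 1.1 × 2.3×10⁻⁴ × 220 = 0.05566 m
900 × 1.8×10⁻⁴ × 0.24 = 0.03888 m
1177–2477 m: 1300 × 0.37 × 1.1×10⁻⁴ = 0.05291 m
Δh = 0.01881 + 0.05566 + 0.03888 + 0.05291 = 0.16626 m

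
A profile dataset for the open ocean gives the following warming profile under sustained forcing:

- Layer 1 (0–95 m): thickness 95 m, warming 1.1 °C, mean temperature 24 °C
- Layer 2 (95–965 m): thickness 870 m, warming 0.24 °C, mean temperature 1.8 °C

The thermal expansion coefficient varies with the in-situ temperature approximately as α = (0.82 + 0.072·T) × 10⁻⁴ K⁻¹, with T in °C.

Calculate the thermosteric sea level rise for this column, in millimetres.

46.5 mm of thermosteric rise

Layer 1: α = (0.82 + 0.072×24)×10⁻⁴ = 2.548×10⁻⁴ K⁻¹
Layer 2: α = (0.82 + 0.072×1.8)×10⁻⁴ = 0.9496×10⁻⁴ K⁻¹
2.548×10⁻⁴ × 95 × 1.1 = 0.0266266 m
0.9496×10⁻⁴ × 870 × 0.24 = 0.019827648 m
Δh = 0.0266266 + 0.019827648 = 0.046454248 m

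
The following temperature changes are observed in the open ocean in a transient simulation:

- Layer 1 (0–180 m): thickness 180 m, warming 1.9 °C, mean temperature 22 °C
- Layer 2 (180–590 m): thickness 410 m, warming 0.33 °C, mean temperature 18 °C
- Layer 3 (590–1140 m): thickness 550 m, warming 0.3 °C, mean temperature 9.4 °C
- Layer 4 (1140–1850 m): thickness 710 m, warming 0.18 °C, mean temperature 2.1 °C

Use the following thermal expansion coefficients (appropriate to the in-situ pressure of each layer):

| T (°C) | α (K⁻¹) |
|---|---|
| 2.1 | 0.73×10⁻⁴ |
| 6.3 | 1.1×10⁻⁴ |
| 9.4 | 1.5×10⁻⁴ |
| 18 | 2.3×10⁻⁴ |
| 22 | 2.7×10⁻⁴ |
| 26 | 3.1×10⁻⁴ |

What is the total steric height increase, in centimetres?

15.8 cm of thermosteric rise

Layer 1 at 22 °C → α = 2.7×10⁻⁴ K⁻¹
Layer 2 at 18 °C → α = 2.3×10⁻⁴ K⁻¹
Layer 3 at 9.4 °C → α = 1.5×10⁻⁴ K⁻¹
Layer 4 at 2.1 °C → α = 0.73×10⁻⁴ K⁻¹
1.9 × 180 × 2.7×10⁻⁴ = 0.09234 m
0.33 × 2.3×10⁻⁴ × 410 = 0.031119 m
1.5×10⁻⁴ × 550 × 0.3 = 0.02475 m
1140–1850 m: 710 × 0.18 × 0.73×10⁻⁴ = 0.0093294 m
Δh = 0.09234 + 0.031119 + 0.02475 + 0.0093294 = 0.1575384 m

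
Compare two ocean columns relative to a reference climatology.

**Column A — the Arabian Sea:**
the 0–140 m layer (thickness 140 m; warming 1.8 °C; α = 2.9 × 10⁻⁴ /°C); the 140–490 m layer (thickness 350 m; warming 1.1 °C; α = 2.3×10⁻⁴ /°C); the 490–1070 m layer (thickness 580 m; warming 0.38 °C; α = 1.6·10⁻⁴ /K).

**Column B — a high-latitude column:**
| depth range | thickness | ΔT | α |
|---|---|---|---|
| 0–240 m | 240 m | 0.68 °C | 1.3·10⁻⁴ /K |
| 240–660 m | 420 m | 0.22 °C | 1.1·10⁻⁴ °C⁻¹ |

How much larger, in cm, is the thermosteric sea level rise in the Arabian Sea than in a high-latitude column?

16.6 cm

A 0–140 m: 1.8 × 140 × 2.9×10⁻⁴ = 0.07308 m
A 2.3×10⁻⁴ × 350 × 1.1 = 0.08855 m
A 490–1070 m: 1.6×10⁻⁴ × 0.38 × 580 = 0.035264 m
A total: 0.196894 m
B 1.3×10⁻⁴ × 240 × 0.68 = 0.021216 m
B Layer 2: 420 × 1.1×10⁻⁴ × 0.22 = 0.010164 m
B total: 0.03138 m
Difference: 0.196894 − 0.03138 = 0.165514 m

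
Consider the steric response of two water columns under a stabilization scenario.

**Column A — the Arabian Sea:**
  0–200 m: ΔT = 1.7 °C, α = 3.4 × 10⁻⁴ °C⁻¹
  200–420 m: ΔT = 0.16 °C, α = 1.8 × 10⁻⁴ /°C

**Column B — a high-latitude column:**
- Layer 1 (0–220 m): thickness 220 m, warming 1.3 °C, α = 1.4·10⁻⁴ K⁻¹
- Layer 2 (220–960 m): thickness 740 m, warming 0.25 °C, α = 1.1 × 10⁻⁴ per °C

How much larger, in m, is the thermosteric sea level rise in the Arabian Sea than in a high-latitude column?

0.0615 m

A Layer 1: 200 × 3.4×10⁻⁴ × 1.7 = 0.11560 m
A 220 × 1.8×10⁻⁴ × 0.16 = 0.006336 m
A total: 0.121936 m
B 1.4×10⁻⁴ × 220 × 1.3 = 0.04004 m
B 220–960 m: 0.25 × 740 × 1.1×10⁻⁴ = 0.02035 m
B total: 0.06039 m
Difference: 0.121936 − 0.06039 = 0.061546 m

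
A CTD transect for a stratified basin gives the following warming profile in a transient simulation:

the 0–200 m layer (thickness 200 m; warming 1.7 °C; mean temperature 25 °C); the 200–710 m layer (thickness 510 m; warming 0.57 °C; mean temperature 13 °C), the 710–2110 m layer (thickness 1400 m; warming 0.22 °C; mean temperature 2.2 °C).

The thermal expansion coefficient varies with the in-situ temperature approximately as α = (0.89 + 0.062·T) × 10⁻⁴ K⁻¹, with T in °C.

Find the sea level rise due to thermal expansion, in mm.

Δh = 164 mm

Layer 1: α = (0.89 + 0.062×25)×10⁻⁴ = 2.44×10⁻⁴ K⁻¹
Layer 2: α = (0.89 + 0.062×13)×10⁻⁴ = 1.696×10⁻⁴ K⁻¹
Layer 3: α = (0.89 + 0.062×2.2)×10⁻⁴ = 1.0264×10⁻⁴ K⁻¹
Layer 1: 1.7 × 2.44×10⁻⁴ × 200 = 0.08296 m
510 × 0.57 × 1.696×10⁻⁴ = 0.04930272 m
Layer 3: 0.22 × 1.0264×10⁻⁴ × 1400 = 0.03161312 m
Δh = 0.08296 + 0.04930272 + 0.03161312 = 0.16387584 m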